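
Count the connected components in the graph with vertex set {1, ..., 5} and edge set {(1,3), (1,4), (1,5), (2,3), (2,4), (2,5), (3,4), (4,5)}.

Step 1: Build adjacency list from edges:
  1: 3, 4, 5
  2: 3, 4, 5
  3: 1, 2, 4
  4: 1, 2, 3, 5
  5: 1, 2, 4

Step 2: Run BFS/DFS from vertex 1:
  Visited: {1, 3, 4, 5, 2}
  Reached 5 of 5 vertices

Step 3: All 5 vertices reached from vertex 1, so the graph is connected.
Number of connected components: 1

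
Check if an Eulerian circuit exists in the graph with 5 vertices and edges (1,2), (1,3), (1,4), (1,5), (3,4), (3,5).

Step 1: Find the degree of each vertex:
  deg(1) = 4
  deg(2) = 1
  deg(3) = 3
  deg(4) = 2
  deg(5) = 2

Step 2: Count vertices with odd degree:
  Odd-degree vertices: 2, 3 (2 total)

Step 3: Apply Euler's theorem:
  - Eulerian circuit exists iff graph is connected and all vertices have even degree
  - Eulerian path exists iff graph is connected and has 0 or 2 odd-degree vertices

Graph is connected with exactly 2 odd-degree vertices (2, 3).
Eulerian path exists (starting and ending at the odd-degree vertices), but no Eulerian circuit.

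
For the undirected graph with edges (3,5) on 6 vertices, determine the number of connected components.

Step 1: Build adjacency list from edges:
  1: (none)
  2: (none)
  3: 5
  4: (none)
  5: 3
  6: (none)

Step 2: Run BFS/DFS from vertex 1:
  Visited: {1}
  Reached 1 of 6 vertices

Step 3: Only 1 of 6 vertices reached. Graph is disconnected.
Connected components: {1}, {2}, {3, 5}, {4}, {6}
Number of connected components: 5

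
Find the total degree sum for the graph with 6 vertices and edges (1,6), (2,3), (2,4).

Step 1: Count edges incident to each vertex:
  deg(1) = 1 (neighbors: 6)
  deg(2) = 2 (neighbors: 3, 4)
  deg(3) = 1 (neighbors: 2)
  deg(4) = 1 (neighbors: 2)
  deg(5) = 0 (neighbors: none)
  deg(6) = 1 (neighbors: 1)

Step 2: Sum all degrees:
  1 + 2 + 1 + 1 + 0 + 1 = 6

Verification: sum of degrees = 2 * |E| = 2 * 3 = 6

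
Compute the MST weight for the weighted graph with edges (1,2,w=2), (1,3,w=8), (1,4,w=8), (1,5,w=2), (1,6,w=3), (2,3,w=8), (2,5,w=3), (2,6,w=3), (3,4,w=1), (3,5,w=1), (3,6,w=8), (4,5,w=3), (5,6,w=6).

Apply Kruskal's algorithm (sort edges by weight, add if no cycle):

Sorted edges by weight:
  (3,5) w=1
  (3,4) w=1
  (1,2) w=2
  (1,5) w=2
  (1,6) w=3
  (2,5) w=3
  (2,6) w=3
  (4,5) w=3
  (5,6) w=6
  (1,3) w=8
  (1,4) w=8
  (2,3) w=8
  (3,6) w=8

Add edge (3,5) w=1 -- no cycle. Running total: 1
Add edge (3,4) w=1 -- no cycle. Running total: 2
Add edge (1,2) w=2 -- no cycle. Running total: 4
Add edge (1,5) w=2 -- no cycle. Running total: 6
Add edge (1,6) w=3 -- no cycle. Running total: 9

MST edges: (3,5,w=1), (3,4,w=1), (1,2,w=2), (1,5,w=2), (1,6,w=3)
Total MST weight: 1 + 1 + 2 + 2 + 3 = 9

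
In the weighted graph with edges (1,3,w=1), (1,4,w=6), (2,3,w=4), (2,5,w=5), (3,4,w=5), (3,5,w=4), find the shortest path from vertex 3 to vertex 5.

Step 1: Build adjacency list with weights:
  1: 3(w=1), 4(w=6)
  2: 3(w=4), 5(w=5)
  3: 1(w=1), 2(w=4), 4(w=5), 5(w=4)
  4: 1(w=6), 3(w=5)
  5: 2(w=5), 3(w=4)

Step 2: Apply Dijkstra's algorithm from vertex 3:
  Visit vertex 3 (distance=0)
    Update dist[1] = 1
    Update dist[2] = 4
    Update dist[4] = 5
    Update dist[5] = 4
  Visit vertex 1 (distance=1)
  Visit vertex 2 (distance=4)
  Visit vertex 5 (distance=4)

Step 3: Shortest path: 3 -> 5
Total weight: 4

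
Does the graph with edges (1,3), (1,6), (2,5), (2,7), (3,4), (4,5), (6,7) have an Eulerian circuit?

Step 1: Find the degree of each vertex:
  deg(1) = 2
  deg(2) = 2
  deg(3) = 2
  deg(4) = 2
  deg(5) = 2
  deg(6) = 2
  deg(7) = 2

Step 2: Count vertices with odd degree:
  All vertices have even degree (0 odd-degree vertices)

Step 3: Apply Euler's theorem:
  - Eulerian circuit exists iff graph is connected and all vertices have even degree
  - Eulerian path exists iff graph is connected and has 0 or 2 odd-degree vertices

Graph is connected with 0 odd-degree vertices.
Both Eulerian circuit and Eulerian path exist.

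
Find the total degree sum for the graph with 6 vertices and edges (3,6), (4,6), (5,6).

Step 1: Count edges incident to each vertex:
  deg(1) = 0 (neighbors: none)
  deg(2) = 0 (neighbors: none)
  deg(3) = 1 (neighbors: 6)
  deg(4) = 1 (neighbors: 6)
  deg(5) = 1 (neighbors: 6)
  deg(6) = 3 (neighbors: 3, 4, 5)

Step 2: Sum all degrees:
  0 + 0 + 1 + 1 + 1 + 3 = 6

Verification: sum of degrees = 2 * |E| = 2 * 3 = 6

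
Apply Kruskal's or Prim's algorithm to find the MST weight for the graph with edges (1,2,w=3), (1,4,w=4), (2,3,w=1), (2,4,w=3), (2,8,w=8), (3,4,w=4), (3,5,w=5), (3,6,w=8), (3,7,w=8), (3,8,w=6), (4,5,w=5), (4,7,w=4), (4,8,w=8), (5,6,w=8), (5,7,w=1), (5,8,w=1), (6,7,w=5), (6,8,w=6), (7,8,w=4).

Apply Kruskal's algorithm (sort edges by weight, add if no cycle):

Sorted edges by weight:
  (2,3) w=1
  (5,7) w=1
  (5,8) w=1
  (1,2) w=3
  (2,4) w=3
  (1,4) w=4
  (3,4) w=4
  (4,7) w=4
  (7,8) w=4
  (3,5) w=5
  (4,5) w=5
  (6,7) w=5
  (3,8) w=6
  (6,8) w=6
  (2,8) w=8
  (3,6) w=8
  (3,7) w=8
  (4,8) w=8
  (5,6) w=8

Add edge (2,3) w=1 -- no cycle. Running total: 1
Add edge (5,7) w=1 -- no cycle. Running total: 2
Add edge (5,8) w=1 -- no cycle. Running total: 3
Add edge (1,2) w=3 -- no cycle. Running total: 6
Add edge (2,4) w=3 -- no cycle. Running total: 9
Skip edge (1,4) w=4 -- would create cycle
Skip edge (3,4) w=4 -- would create cycle
Add edge (4,7) w=4 -- no cycle. Running total: 13
Skip edge (7,8) w=4 -- would create cycle
Skip edge (3,5) w=5 -- would create cycle
Skip edge (4,5) w=5 -- would create cycle
Add edge (6,7) w=5 -- no cycle. Running total: 18

MST edges: (2,3,w=1), (5,7,w=1), (5,8,w=1), (1,2,w=3), (2,4,w=3), (4,7,w=4), (6,7,w=5)
Total MST weight: 1 + 1 + 1 + 3 + 3 + 4 + 5 = 18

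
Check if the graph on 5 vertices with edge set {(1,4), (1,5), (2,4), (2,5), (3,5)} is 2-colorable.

Step 1: Attempt 2-coloring using BFS:
  Start at vertex 1, assign color 0
  Color vertex 4 with color 1 (neighbor of 1)
  Color vertex 5 with color 1 (neighbor of 1)
  Color vertex 2 with color 0 (neighbor of 4)
  Color vertex 3 with color 0 (neighbor of 5)

Step 2: 2-coloring succeeded. No conflicts found.
  Set A (color 0): {1, 2, 3}
  Set B (color 1): {4, 5}

The graph is bipartite with partition {1, 2, 3}, {4, 5}.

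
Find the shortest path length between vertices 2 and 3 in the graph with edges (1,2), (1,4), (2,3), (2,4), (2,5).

Step 1: Build adjacency list:
  1: 2, 4
  2: 1, 3, 4, 5
  3: 2
  4: 1, 2
  5: 2

Step 2: BFS from vertex 2 to find shortest path to 3:
  vertex 1 reached at distance 1
  vertex 3 reached at distance 1

Step 3: Shortest path: 2 -> 3
Path length: 1 edge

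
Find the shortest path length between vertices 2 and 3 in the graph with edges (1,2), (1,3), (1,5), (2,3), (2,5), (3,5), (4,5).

Step 1: Build adjacency list:
  1: 2, 3, 5
  2: 1, 3, 5
  3: 1, 2, 5
  4: 5
  5: 1, 2, 3, 4

Step 2: BFS from vertex 2 to find shortest path to 3:
  vertex 1 reached at distance 1
  vertex 3 reached at distance 1

Step 3: Shortest path: 2 -> 3
Path length: 1 edge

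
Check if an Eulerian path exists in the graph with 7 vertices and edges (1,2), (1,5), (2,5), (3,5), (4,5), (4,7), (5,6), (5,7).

Step 1: Find the degree of each vertex:
  deg(1) = 2
  deg(2) = 2
  deg(3) = 1
  deg(4) = 2
  deg(5) = 6
  deg(6) = 1
  deg(7) = 2

Step 2: Count vertices with odd degree:
  Odd-degree vertices: 3, 6 (2 total)

Step 3: Apply Euler's theorem:
  - Eulerian circuit exists iff graph is connected and all vertices have even degree
  - Eulerian path exists iff graph is connected and has 0 or 2 odd-degree vertices

Graph is connected with exactly 2 odd-degree vertices (3, 6).
Eulerian path exists (starting and ending at the odd-degree vertices), but no Eulerian circuit.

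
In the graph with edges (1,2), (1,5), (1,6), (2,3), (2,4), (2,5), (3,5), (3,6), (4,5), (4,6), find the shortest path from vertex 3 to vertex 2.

Step 1: Build adjacency list:
  1: 2, 5, 6
  2: 1, 3, 4, 5
  3: 2, 5, 6
  4: 2, 5, 6
  5: 1, 2, 3, 4
  6: 1, 3, 4

Step 2: BFS from vertex 3 to find shortest path to 2:
  vertex 2 reached at distance 1

Step 3: Shortest path: 3 -> 2
Path length: 1 edge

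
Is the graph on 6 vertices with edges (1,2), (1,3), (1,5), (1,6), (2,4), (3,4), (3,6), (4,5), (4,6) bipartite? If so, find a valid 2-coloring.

Step 1: Attempt 2-coloring using BFS:
  Start at vertex 1, assign color 0
  Color vertex 2 with color 1 (neighbor of 1)
  Color vertex 3 with color 1 (neighbor of 1)
  Color vertex 5 with color 1 (neighbor of 1)
  Color vertex 6 with color 1 (neighbor of 1)
  Color vertex 4 with color 0 (neighbor of 2)

Step 2: Conflict found! Vertices 3 and 6 are adjacent but have the same color.
This means the graph contains an odd cycle.

The graph is NOT bipartite.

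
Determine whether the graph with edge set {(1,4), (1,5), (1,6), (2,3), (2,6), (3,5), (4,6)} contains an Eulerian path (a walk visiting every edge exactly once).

Step 1: Find the degree of each vertex:
  deg(1) = 3
  deg(2) = 2
  deg(3) = 2
  deg(4) = 2
  deg(5) = 2
  deg(6) = 3

Step 2: Count vertices with odd degree:
  Odd-degree vertices: 1, 6 (2 total)

Step 3: Apply Euler's theorem:
  - Eulerian circuit exists iff graph is connected and all vertices have even degree
  - Eulerian path exists iff graph is connected and has 0 or 2 odd-degree vertices

Graph is connected with exactly 2 odd-degree vertices (1, 6).
Eulerian path exists (starting and ending at the odd-degree vertices), but no Eulerian circuit.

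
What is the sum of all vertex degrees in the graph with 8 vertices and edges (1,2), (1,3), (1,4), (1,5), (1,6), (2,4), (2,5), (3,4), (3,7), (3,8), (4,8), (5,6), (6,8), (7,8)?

Step 1: Count edges incident to each vertex:
  deg(1) = 5 (neighbors: 2, 3, 4, 5, 6)
  deg(2) = 3 (neighbors: 1, 4, 5)
  deg(3) = 4 (neighbors: 1, 4, 7, 8)
  deg(4) = 4 (neighbors: 1, 2, 3, 8)
  deg(5) = 3 (neighbors: 1, 2, 6)
  deg(6) = 3 (neighbors: 1, 5, 8)
  deg(7) = 2 (neighbors: 3, 8)
  deg(8) = 4 (neighbors: 3, 4, 6, 7)

Step 2: Sum all degrees:
  5 + 3 + 4 + 4 + 3 + 3 + 2 + 4 = 28

Verification: sum of degrees = 2 * |E| = 2 * 14 = 28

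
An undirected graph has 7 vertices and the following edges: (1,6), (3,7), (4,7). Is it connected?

Step 1: Build adjacency list from edges:
  1: 6
  2: (none)
  3: 7
  4: 7
  5: (none)
  6: 1
  7: 3, 4

Step 2: Run BFS/DFS from vertex 1:
  Visited: {1, 6}
  Reached 2 of 7 vertices

Step 3: Only 2 of 7 vertices reached. Graph is disconnected.
Connected components: {1, 6}, {2}, {3, 4, 7}, {5}
Answer: No, the graph is not connected (4 components).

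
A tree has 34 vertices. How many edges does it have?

A tree on n vertices always has exactly n - 1 edges.
For n = 34: edges = 34 - 1 = 33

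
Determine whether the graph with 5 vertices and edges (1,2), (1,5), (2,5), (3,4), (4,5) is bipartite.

Step 1: Attempt 2-coloring using BFS:
  Start at vertex 1, assign color 0
  Color vertex 2 with color 1 (neighbor of 1)
  Color vertex 5 with color 1 (neighbor of 1)

Step 2: Conflict found! Vertices 2 and 5 are adjacent but have the same color.
This means the graph contains an odd cycle.

The graph is NOT bipartite.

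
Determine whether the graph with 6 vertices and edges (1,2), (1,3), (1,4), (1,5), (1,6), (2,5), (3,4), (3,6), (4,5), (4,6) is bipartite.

Step 1: Attempt 2-coloring using BFS:
  Start at vertex 1, assign color 0
  Color vertex 2 with color 1 (neighbor of 1)
  Color vertex 3 with color 1 (neighbor of 1)
  Color vertex 4 with color 1 (neighbor of 1)
  Color vertex 5 with color 1 (neighbor of 1)
  Color vertex 6 with color 1 (neighbor of 1)

Step 2: Conflict found! Vertices 2 and 5 are adjacent but have the same color.
This means the graph contains an odd cycle.

The graph is NOT bipartite.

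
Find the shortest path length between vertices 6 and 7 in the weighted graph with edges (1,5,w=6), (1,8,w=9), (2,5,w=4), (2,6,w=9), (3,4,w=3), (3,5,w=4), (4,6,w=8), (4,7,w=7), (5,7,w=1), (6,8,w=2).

Step 1: Build adjacency list with weights:
  1: 5(w=6), 8(w=9)
  2: 5(w=4), 6(w=9)
  3: 4(w=3), 5(w=4)
  4: 3(w=3), 6(w=8), 7(w=7)
  5: 1(w=6), 2(w=4), 3(w=4), 7(w=1)
  6: 2(w=9), 4(w=8), 8(w=2)
  7: 4(w=7), 5(w=1)
  8: 1(w=9), 6(w=2)

Step 2: Apply Dijkstra's algorithm from vertex 6:
  Visit vertex 6 (distance=0)
    Update dist[2] = 9
    Update dist[4] = 8
    Update dist[8] = 2
  Visit vertex 8 (distance=2)
    Update dist[1] = 11
  Visit vertex 4 (distance=8)
    Update dist[3] = 11
    Update dist[7] = 15
  Visit vertex 2 (distance=9)
    Update dist[5] = 13
  Visit vertex 1 (distance=11)
  Visit vertex 3 (distance=11)
  Visit vertex 5 (distance=13)
    Update dist[7] = 14
  Visit vertex 7 (distance=14)

Step 3: Shortest path: 6 -> 2 -> 5 -> 7
Total weight: 9 + 4 + 1 = 14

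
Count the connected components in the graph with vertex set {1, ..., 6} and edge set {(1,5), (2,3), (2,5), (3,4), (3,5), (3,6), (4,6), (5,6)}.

Step 1: Build adjacency list from edges:
  1: 5
  2: 3, 5
  3: 2, 4, 5, 6
  4: 3, 6
  5: 1, 2, 3, 6
  6: 3, 4, 5

Step 2: Run BFS/DFS from vertex 1:
  Visited: {1, 5, 2, 3, 6, 4}
  Reached 6 of 6 vertices

Step 3: All 6 vertices reached from vertex 1, so the graph is connected.
Number of connected components: 1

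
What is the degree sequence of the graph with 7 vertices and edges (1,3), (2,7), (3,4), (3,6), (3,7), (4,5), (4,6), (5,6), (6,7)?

Step 1: Count edges incident to each vertex:
  deg(1) = 1 (neighbors: 3)
  deg(2) = 1 (neighbors: 7)
  deg(3) = 4 (neighbors: 1, 4, 6, 7)
  deg(4) = 3 (neighbors: 3, 5, 6)
  deg(5) = 2 (neighbors: 4, 6)
  deg(6) = 4 (neighbors: 3, 4, 5, 7)
  deg(7) = 3 (neighbors: 2, 3, 6)

Step 2: Sort degrees in non-increasing order:
  Degrees: [1, 1, 4, 3, 2, 4, 3] -> sorted: [4, 4, 3, 3, 2, 1, 1]

Degree sequence: [4, 4, 3, 3, 2, 1, 1]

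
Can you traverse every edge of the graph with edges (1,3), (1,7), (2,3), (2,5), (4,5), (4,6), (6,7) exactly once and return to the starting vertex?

Step 1: Find the degree of each vertex:
  deg(1) = 2
  deg(2) = 2
  deg(3) = 2
  deg(4) = 2
  deg(5) = 2
  deg(6) = 2
  deg(7) = 2

Step 2: Count vertices with odd degree:
  All vertices have even degree (0 odd-degree vertices)

Step 3: Apply Euler's theorem:
  - Eulerian circuit exists iff graph is connected and all vertices have even degree
  - Eulerian path exists iff graph is connected and has 0 or 2 odd-degree vertices

Graph is connected with 0 odd-degree vertices.
Both Eulerian circuit and Eulerian path exist.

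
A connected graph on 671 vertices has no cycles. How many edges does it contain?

A tree on n vertices always has exactly n - 1 edges.
For n = 671: edges = 671 - 1 = 670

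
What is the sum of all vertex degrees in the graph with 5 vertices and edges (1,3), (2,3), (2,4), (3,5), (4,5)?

Step 1: Count edges incident to each vertex:
  deg(1) = 1 (neighbors: 3)
  deg(2) = 2 (neighbors: 3, 4)
  deg(3) = 3 (neighbors: 1, 2, 5)
  deg(4) = 2 (neighbors: 2, 5)
  deg(5) = 2 (neighbors: 3, 4)

Step 2: Sum all degrees:
  1 + 2 + 3 + 2 + 2 = 10

Verification: sum of degrees = 2 * |E| = 2 * 5 = 10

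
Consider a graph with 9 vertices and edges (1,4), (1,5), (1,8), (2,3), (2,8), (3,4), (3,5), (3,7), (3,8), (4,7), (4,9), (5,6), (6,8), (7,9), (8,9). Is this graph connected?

Step 1: Build adjacency list from edges:
  1: 4, 5, 8
  2: 3, 8
  3: 2, 4, 5, 7, 8
  4: 1, 3, 7, 9
  5: 1, 3, 6
  6: 5, 8
  7: 3, 4, 9
  8: 1, 2, 3, 6, 9
  9: 4, 7, 8

Step 2: Run BFS/DFS from vertex 1:
  Visited: {1, 4, 5, 8, 3, 7, 9, 6, 2}
  Reached 9 of 9 vertices

Step 3: All 9 vertices reached from vertex 1, so the graph is connected.
Answer: Yes, the graph is connected.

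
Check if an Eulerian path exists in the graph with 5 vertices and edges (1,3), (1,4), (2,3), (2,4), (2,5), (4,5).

Step 1: Find the degree of each vertex:
  deg(1) = 2
  deg(2) = 3
  deg(3) = 2
  deg(4) = 3
  deg(5) = 2

Step 2: Count vertices with odd degree:
  Odd-degree vertices: 2, 4 (2 total)

Step 3: Apply Euler's theorem:
  - Eulerian circuit exists iff graph is connected and all vertices have even degree
  - Eulerian path exists iff graph is connected and has 0 or 2 odd-degree vertices

Graph is connected with exactly 2 odd-degree vertices (2, 4).
Eulerian path exists (starting and ending at the odd-degree vertices), but no Eulerian circuit.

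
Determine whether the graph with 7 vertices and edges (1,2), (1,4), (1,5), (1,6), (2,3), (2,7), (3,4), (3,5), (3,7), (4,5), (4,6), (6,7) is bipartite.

Step 1: Attempt 2-coloring using BFS:
  Start at vertex 1, assign color 0
  Color vertex 2 with color 1 (neighbor of 1)
  Color vertex 4 with color 1 (neighbor of 1)
  Color vertex 5 with color 1 (neighbor of 1)
  Color vertex 6 with color 1 (neighbor of 1)
  Color vertex 3 with color 0 (neighbor of 2)
  Color vertex 7 with color 0 (neighbor of 2)

Step 2: Conflict found! Vertices 4 and 5 are adjacent but have the same color.
This means the graph contains an odd cycle.

The graph is NOT bipartite.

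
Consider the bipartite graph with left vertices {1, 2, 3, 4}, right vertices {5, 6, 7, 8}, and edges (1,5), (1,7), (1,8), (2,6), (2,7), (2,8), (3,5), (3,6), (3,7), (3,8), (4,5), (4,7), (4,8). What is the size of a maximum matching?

Step 1: List the neighbors of each left vertex:
  1: 5, 7, 8
  2: 6, 7, 8
  3: 5, 6, 7, 8
  4: 5, 7, 8

Step 2: Greedily match left vertices, then look for augmenting paths:
  Match 1 -- 5
  Match 2 -- 6
  Match 3 -- 7
  Match 4 -- 8
  No augmenting path remains.

Step 3: Verify this is maximum:
  Matching size 4 = min(|L|, |R|) = min(4, 4), which is an upper bound, so this matching is maximum.

Maximum matching: {(1,5), (2,6), (3,7), (4,8)}
Size: 4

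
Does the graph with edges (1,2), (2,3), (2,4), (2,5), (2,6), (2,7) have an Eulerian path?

Step 1: Find the degree of each vertex:
  deg(1) = 1
  deg(2) = 6
  deg(3) = 1
  deg(4) = 1
  deg(5) = 1
  deg(6) = 1
  deg(7) = 1

Step 2: Count vertices with odd degree:
  Odd-degree vertices: 1, 3, 4, 5, 6, 7 (6 total)

Step 3: Apply Euler's theorem:
  - Eulerian circuit exists iff graph is connected and all vertices have even degree
  - Eulerian path exists iff graph is connected and has 0 or 2 odd-degree vertices

Graph has 6 odd-degree vertices (need 0 or 2).
Neither Eulerian path nor Eulerian circuit exists.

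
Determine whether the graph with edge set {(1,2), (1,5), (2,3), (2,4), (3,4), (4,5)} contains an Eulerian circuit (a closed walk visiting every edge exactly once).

Step 1: Find the degree of each vertex:
  deg(1) = 2
  deg(2) = 3
  deg(3) = 2
  deg(4) = 3
  deg(5) = 2

Step 2: Count vertices with odd degree:
  Odd-degree vertices: 2, 4 (2 total)

Step 3: Apply Euler's theorem:
  - Eulerian circuit exists iff graph is connected and all vertices have even degree
  - Eulerian path exists iff graph is connected and has 0 or 2 odd-degree vertices

Graph is connected with exactly 2 odd-degree vertices (2, 4).
Eulerian path exists (starting and ending at the odd-degree vertices), but no Eulerian circuit.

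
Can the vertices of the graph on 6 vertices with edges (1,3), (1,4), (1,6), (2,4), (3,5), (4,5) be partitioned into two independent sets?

Step 1: Attempt 2-coloring using BFS:
  Start at vertex 1, assign color 0
  Color vertex 3 with color 1 (neighbor of 1)
  Color vertex 4 with color 1 (neighbor of 1)
  Color vertex 6 with color 1 (neighbor of 1)
  Color vertex 5 with color 0 (neighbor of 3)
  Color vertex 2 with color 0 (neighbor of 4)

Step 2: 2-coloring succeeded. No conflicts found.
  Set A (color 0): {1, 2, 5}
  Set B (color 1): {3, 4, 6}

The graph is bipartite with partition {1, 2, 5}, {3, 4, 6}.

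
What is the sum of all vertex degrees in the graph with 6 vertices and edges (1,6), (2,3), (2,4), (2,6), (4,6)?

Step 1: Count edges incident to each vertex:
  deg(1) = 1 (neighbors: 6)
  deg(2) = 3 (neighbors: 3, 4, 6)
  deg(3) = 1 (neighbors: 2)
  deg(4) = 2 (neighbors: 2, 6)
  deg(5) = 0 (neighbors: none)
  deg(6) = 3 (neighbors: 1, 2, 4)

Step 2: Sum all degrees:
  1 + 3 + 1 + 2 + 0 + 3 = 10

Verification: sum of degrees = 2 * |E| = 2 * 5 = 10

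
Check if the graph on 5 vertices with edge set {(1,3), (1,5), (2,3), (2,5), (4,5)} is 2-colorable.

Step 1: Attempt 2-coloring using BFS:
  Start at vertex 1, assign color 0
  Color vertex 3 with color 1 (neighbor of 1)
  Color vertex 5 with color 1 (neighbor of 1)
  Color vertex 2 with color 0 (neighbor of 3)
  Color vertex 4 with color 0 (neighbor of 5)

Step 2: 2-coloring succeeded. No conflicts found.
  Set A (color 0): {1, 2, 4}
  Set B (color 1): {3, 5}

The graph is bipartite with partition {1, 2, 4}, {3, 5}.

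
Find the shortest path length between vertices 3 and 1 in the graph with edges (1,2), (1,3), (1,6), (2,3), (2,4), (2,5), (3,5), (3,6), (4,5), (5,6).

Step 1: Build adjacency list:
  1: 2, 3, 6
  2: 1, 3, 4, 5
  3: 1, 2, 5, 6
  4: 2, 5
  5: 2, 3, 4, 6
  6: 1, 3, 5

Step 2: BFS from vertex 3 to find shortest path to 1:
  vertex 1 reached at distance 1

Step 3: Shortest path: 3 -> 1
Path length: 1 edge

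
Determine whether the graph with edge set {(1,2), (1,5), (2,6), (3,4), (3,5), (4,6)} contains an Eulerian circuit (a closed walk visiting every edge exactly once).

Step 1: Find the degree of each vertex:
  deg(1) = 2
  deg(2) = 2
  deg(3) = 2
  deg(4) = 2
  deg(5) = 2
  deg(6) = 2

Step 2: Count vertices with odd degree:
  All vertices have even degree (0 odd-degree vertices)

Step 3: Apply Euler's theorem:
  - Eulerian circuit exists iff graph is connected and all vertices have even degree
  - Eulerian path exists iff graph is connected and has 0 or 2 odd-degree vertices

Graph is connected with 0 odd-degree vertices.
Both Eulerian circuit and Eulerian path exist.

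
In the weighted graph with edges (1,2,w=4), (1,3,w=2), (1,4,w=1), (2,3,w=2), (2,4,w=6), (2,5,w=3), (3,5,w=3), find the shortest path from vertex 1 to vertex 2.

Step 1: Build adjacency list with weights:
  1: 2(w=4), 3(w=2), 4(w=1)
  2: 1(w=4), 3(w=2), 4(w=6), 5(w=3)
  3: 1(w=2), 2(w=2), 5(w=3)
  4: 1(w=1), 2(w=6)
  5: 2(w=3), 3(w=3)

Step 2: Apply Dijkstra's algorithm from vertex 1:
  Visit vertex 1 (distance=0)
    Update dist[2] = 4
    Update dist[3] = 2
    Update dist[4] = 1
  Visit vertex 4 (distance=1)
  Visit vertex 3 (distance=2)
    Update dist[5] = 5
  Visit vertex 2 (distance=4)

Step 3: Shortest path: 1 -> 2
Total weight: 4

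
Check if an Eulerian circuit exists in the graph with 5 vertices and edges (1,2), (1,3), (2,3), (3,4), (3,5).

Step 1: Find the degree of each vertex:
  deg(1) = 2
  deg(2) = 2
  deg(3) = 4
  deg(4) = 1
  deg(5) = 1

Step 2: Count vertices with odd degree:
  Odd-degree vertices: 4, 5 (2 total)

Step 3: Apply Euler's theorem:
  - Eulerian circuit exists iff graph is connected and all vertices have even degree
  - Eulerian path exists iff graph is connected and has 0 or 2 odd-degree vertices

Graph is connected with exactly 2 odd-degree vertices (4, 5).
Eulerian path exists (starting and ending at the odd-degree vertices), but no Eulerian circuit.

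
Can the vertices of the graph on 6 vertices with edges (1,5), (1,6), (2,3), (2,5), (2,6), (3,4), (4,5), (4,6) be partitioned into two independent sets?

Step 1: Attempt 2-coloring using BFS:
  Start at vertex 1, assign color 0
  Color vertex 5 with color 1 (neighbor of 1)
  Color vertex 6 with color 1 (neighbor of 1)
  Color vertex 2 with color 0 (neighbor of 5)
  Color vertex 4 with color 0 (neighbor of 5)
  Color vertex 3 with color 1 (neighbor of 2)

Step 2: 2-coloring succeeded. No conflicts found.
  Set A (color 0): {1, 2, 4}
  Set B (color 1): {3, 5, 6}

The graph is bipartite with partition {1, 2, 4}, {3, 5, 6}.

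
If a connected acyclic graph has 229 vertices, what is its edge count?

A tree on n vertices always has exactly n - 1 edges.
For n = 229: edges = 229 - 1 = 228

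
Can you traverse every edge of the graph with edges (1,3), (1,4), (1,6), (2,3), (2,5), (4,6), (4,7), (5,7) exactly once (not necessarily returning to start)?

Step 1: Find the degree of each vertex:
  deg(1) = 3
  deg(2) = 2
  deg(3) = 2
  deg(4) = 3
  deg(5) = 2
  deg(6) = 2
  deg(7) = 2

Step 2: Count vertices with odd degree:
  Odd-degree vertices: 1, 4 (2 total)

Step 3: Apply Euler's theorem:
  - Eulerian circuit exists iff graph is connected and all vertices have even degree
  - Eulerian path exists iff graph is connected and has 0 or 2 odd-degree vertices

Graph is connected with exactly 2 odd-degree vertices (1, 4).
Eulerian path exists (starting and ending at the odd-degree vertices), but no Eulerian circuit.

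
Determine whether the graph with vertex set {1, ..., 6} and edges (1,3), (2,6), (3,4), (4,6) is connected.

Step 1: Build adjacency list from edges:
  1: 3
  2: 6
  3: 1, 4
  4: 3, 6
  5: (none)
  6: 2, 4

Step 2: Run BFS/DFS from vertex 1:
  Visited: {1, 3, 4, 6, 2}
  Reached 5 of 6 vertices

Step 3: Only 5 of 6 vertices reached. Graph is disconnected.
Connected components: {1, 2, 3, 4, 6}, {5}
Answer: No, the graph is not connected (2 components).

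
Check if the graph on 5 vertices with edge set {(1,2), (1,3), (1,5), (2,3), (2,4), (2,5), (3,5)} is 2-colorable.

Step 1: Attempt 2-coloring using BFS:
  Start at vertex 1, assign color 0
  Color vertex 2 with color 1 (neighbor of 1)
  Color vertex 3 with color 1 (neighbor of 1)
  Color vertex 5 with color 1 (neighbor of 1)

Step 2: Conflict found! Vertices 2 and 3 are adjacent but have the same color.
This means the graph contains an odd cycle.

The graph is NOT bipartite.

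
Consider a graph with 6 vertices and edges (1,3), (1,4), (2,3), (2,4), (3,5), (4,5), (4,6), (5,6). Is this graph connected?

Step 1: Build adjacency list from edges:
  1: 3, 4
  2: 3, 4
  3: 1, 2, 5
  4: 1, 2, 5, 6
  5: 3, 4, 6
  6: 4, 5

Step 2: Run BFS/DFS from vertex 1:
  Visited: {1, 3, 4, 2, 5, 6}
  Reached 6 of 6 vertices

Step 3: All 6 vertices reached from vertex 1, so the graph is connected.
Answer: Yes, the graph is connected.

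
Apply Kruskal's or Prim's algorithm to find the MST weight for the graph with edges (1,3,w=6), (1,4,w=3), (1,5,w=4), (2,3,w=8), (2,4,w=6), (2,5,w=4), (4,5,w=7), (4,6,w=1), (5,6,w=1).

Apply Kruskal's algorithm (sort edges by weight, add if no cycle):

Sorted edges by weight:
  (4,6) w=1
  (5,6) w=1
  (1,4) w=3
  (1,5) w=4
  (2,5) w=4
  (1,3) w=6
  (2,4) w=6
  (4,5) w=7
  (2,3) w=8

Add edge (4,6) w=1 -- no cycle. Running total: 1
Add edge (5,6) w=1 -- no cycle. Running total: 2
Add edge (1,4) w=3 -- no cycle. Running total: 5
Skip edge (1,5) w=4 -- would create cycle
Add edge (2,5) w=4 -- no cycle. Running total: 9
Add edge (1,3) w=6 -- no cycle. Running total: 15

MST edges: (4,6,w=1), (5,6,w=1), (1,4,w=3), (2,5,w=4), (1,3,w=6)
Total MST weight: 1 + 1 + 3 + 4 + 6 = 15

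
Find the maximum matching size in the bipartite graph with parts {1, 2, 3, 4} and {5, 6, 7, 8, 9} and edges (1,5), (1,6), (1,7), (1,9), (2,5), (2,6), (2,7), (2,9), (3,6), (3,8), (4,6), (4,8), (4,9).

Step 1: List the neighbors of each left vertex:
  1: 5, 6, 7, 9
  2: 5, 6, 7, 9
  3: 6, 8
  4: 6, 8, 9

Step 2: Greedily match left vertices, then look for augmenting paths:
  Match 1 -- 5
  Match 2 -- 6
  Match 3 -- 8
  Match 4 -- 9
  No augmenting path remains.

Step 3: Verify this is maximum:
  Matching size 4 = min(|L|, |R|) = min(4, 5), which is an upper bound, so this matching is maximum.

Maximum matching: {(1,5), (2,6), (3,8), (4,9)}
Size: 4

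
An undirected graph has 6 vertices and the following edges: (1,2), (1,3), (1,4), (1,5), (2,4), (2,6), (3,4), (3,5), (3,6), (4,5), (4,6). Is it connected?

Step 1: Build adjacency list from edges:
  1: 2, 3, 4, 5
  2: 1, 4, 6
  3: 1, 4, 5, 6
  4: 1, 2, 3, 5, 6
  5: 1, 3, 4
  6: 2, 3, 4

Step 2: Run BFS/DFS from vertex 1:
  Visited: {1, 2, 3, 4, 5, 6}
  Reached 6 of 6 vertices

Step 3: All 6 vertices reached from vertex 1, so the graph is connected.
Answer: Yes, the graph is connected.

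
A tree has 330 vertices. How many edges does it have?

A tree on n vertices always has exactly n - 1 edges.
For n = 330: edges = 330 - 1 = 329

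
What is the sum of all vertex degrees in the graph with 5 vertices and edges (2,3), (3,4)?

Step 1: Count edges incident to each vertex:
  deg(1) = 0 (neighbors: none)
  deg(2) = 1 (neighbors: 3)
  deg(3) = 2 (neighbors: 2, 4)
  deg(4) = 1 (neighbors: 3)
  deg(5) = 0 (neighbors: none)

Step 2: Sum all degrees:
  0 + 1 + 2 + 1 + 0 = 4

Verification: sum of degrees = 2 * |E| = 2 * 2 = 4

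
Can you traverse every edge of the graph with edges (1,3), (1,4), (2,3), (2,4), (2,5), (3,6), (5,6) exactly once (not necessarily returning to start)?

Step 1: Find the degree of each vertex:
  deg(1) = 2
  deg(2) = 3
  deg(3) = 3
  deg(4) = 2
  deg(5) = 2
  deg(6) = 2

Step 2: Count vertices with odd degree:
  Odd-degree vertices: 2, 3 (2 total)

Step 3: Apply Euler's theorem:
  - Eulerian circuit exists iff graph is connected and all vertices have even degree
  - Eulerian path exists iff graph is connected and has 0 or 2 odd-degree vertices

Graph is connected with exactly 2 odd-degree vertices (2, 3).
Eulerian path exists (starting and ending at the odd-degree vertices), but no Eulerian circuit.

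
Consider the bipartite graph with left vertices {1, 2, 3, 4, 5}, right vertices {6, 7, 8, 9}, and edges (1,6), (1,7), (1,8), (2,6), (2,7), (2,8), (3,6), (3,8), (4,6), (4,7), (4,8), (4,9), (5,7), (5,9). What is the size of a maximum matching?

Step 1: List the neighbors of each left vertex:
  1: 6, 7, 8
  2: 6, 7, 8
  3: 6, 8
  4: 6, 7, 8, 9
  5: 7, 9

Step 2: Greedily match left vertices, then look for augmenting paths:
  Match 1 -- 6
  Match 2 -- 7
  Match 3 -- 8
  Match 4 -- 9
  No augmenting path remains.

Step 3: Verify this is maximum:
  Matching size 4 = min(|L|, |R|) = min(5, 4), which is an upper bound, so this matching is maximum.

Maximum matching: {(1,6), (2,7), (3,8), (4,9)}
Size: 4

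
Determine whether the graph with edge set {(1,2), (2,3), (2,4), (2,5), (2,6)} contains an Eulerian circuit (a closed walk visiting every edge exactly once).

Step 1: Find the degree of each vertex:
  deg(1) = 1
  deg(2) = 5
  deg(3) = 1
  deg(4) = 1
  deg(5) = 1
  deg(6) = 1

Step 2: Count vertices with odd degree:
  Odd-degree vertices: 1, 2, 3, 4, 5, 6 (6 total)

Step 3: Apply Euler's theorem:
  - Eulerian circuit exists iff graph is connected and all vertices have even degree
  - Eulerian path exists iff graph is connected and has 0 or 2 odd-degree vertices

Graph has 6 odd-degree vertices (need 0 or 2).
Neither Eulerian path nor Eulerian circuit exists.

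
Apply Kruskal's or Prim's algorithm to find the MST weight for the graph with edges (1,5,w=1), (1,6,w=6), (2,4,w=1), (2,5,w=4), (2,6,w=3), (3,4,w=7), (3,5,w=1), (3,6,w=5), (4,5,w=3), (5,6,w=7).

Apply Kruskal's algorithm (sort edges by weight, add if no cycle):

Sorted edges by weight:
  (1,5) w=1
  (2,4) w=1
  (3,5) w=1
  (2,6) w=3
  (4,5) w=3
  (2,5) w=4
  (3,6) w=5
  (1,6) w=6
  (3,4) w=7
  (5,6) w=7

Add edge (1,5) w=1 -- no cycle. Running total: 1
Add edge (2,4) w=1 -- no cycle. Running total: 2
Add edge (3,5) w=1 -- no cycle. Running total: 3
Add edge (2,6) w=3 -- no cycle. Running total: 6
Add edge (4,5) w=3 -- no cycle. Running total: 9

MST edges: (1,5,w=1), (2,4,w=1), (3,5,w=1), (2,6,w=3), (4,5,w=3)
Total MST weight: 1 + 1 + 1 + 3 + 3 = 9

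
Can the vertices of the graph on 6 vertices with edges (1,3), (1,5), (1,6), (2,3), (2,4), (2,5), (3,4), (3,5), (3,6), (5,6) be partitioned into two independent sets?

Step 1: Attempt 2-coloring using BFS:
  Start at vertex 1, assign color 0
  Color vertex 3 with color 1 (neighbor of 1)
  Color vertex 5 with color 1 (neighbor of 1)
  Color vertex 6 with color 1 (neighbor of 1)
  Color vertex 2 with color 0 (neighbor of 3)
  Color vertex 4 with color 0 (neighbor of 3)

Step 2: Conflict found! Vertices 3 and 5 are adjacent but have the same color.
This means the graph contains an odd cycle.

The graph is NOT bipartite.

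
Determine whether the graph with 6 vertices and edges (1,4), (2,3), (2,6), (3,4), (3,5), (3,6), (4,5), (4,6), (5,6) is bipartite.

Step 1: Attempt 2-coloring using BFS:
  Start at vertex 1, assign color 0
  Color vertex 4 with color 1 (neighbor of 1)
  Color vertex 3 with color 0 (neighbor of 4)
  Color vertex 5 with color 0 (neighbor of 4)
  Color vertex 6 with color 0 (neighbor of 4)
  Color vertex 2 with color 1 (neighbor of 3)

Step 2: Conflict found! Vertices 3 and 5 are adjacent but have the same color.
This means the graph contains an odd cycle.

The graph is NOT bipartite.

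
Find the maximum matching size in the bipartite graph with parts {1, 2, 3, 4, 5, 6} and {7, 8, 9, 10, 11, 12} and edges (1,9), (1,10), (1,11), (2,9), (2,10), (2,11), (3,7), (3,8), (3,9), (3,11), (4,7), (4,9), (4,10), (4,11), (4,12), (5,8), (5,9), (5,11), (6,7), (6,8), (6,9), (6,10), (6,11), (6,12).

Step 1: List the neighbors of each left vertex:
  1: 9, 10, 11
  2: 9, 10, 11
  3: 7, 8, 9, 11
  4: 7, 9, 10, 11, 12
  5: 8, 9, 11
  6: 7, 8, 9, 10, 11, 12

Step 2: Greedily match left vertices, then look for augmenting paths:
  Match 1 -- 9
  Match 2 -- 10
  Match 3 -- 7
  Match 4 -- 11
  Match 5 -- 8
  Match 6 -- 12
  No augmenting path remains.

Step 3: Verify this is maximum:
  Matching size 6 = min(|L|, |R|) = min(6, 6), which is an upper bound, so this matching is maximum.

Maximum matching: {(1,9), (2,10), (3,7), (4,11), (5,8), (6,12)}
Size: 6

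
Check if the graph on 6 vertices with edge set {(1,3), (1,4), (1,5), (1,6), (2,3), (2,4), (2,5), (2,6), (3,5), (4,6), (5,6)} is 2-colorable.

Step 1: Attempt 2-coloring using BFS:
  Start at vertex 1, assign color 0
  Color vertex 3 with color 1 (neighbor of 1)
  Color vertex 4 with color 1 (neighbor of 1)
  Color vertex 5 with color 1 (neighbor of 1)
  Color vertex 6 with color 1 (neighbor of 1)
  Color vertex 2 with color 0 (neighbor of 3)

Step 2: Conflict found! Vertices 3 and 5 are adjacent but have the same color.
This means the graph contains an odd cycle.

The graph is NOT bipartite.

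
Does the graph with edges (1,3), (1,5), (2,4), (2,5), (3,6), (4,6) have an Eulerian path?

Step 1: Find the degree of each vertex:
  deg(1) = 2
  deg(2) = 2
  deg(3) = 2
  deg(4) = 2
  deg(5) = 2
  deg(6) = 2

Step 2: Count vertices with odd degree:
  All vertices have even degree (0 odd-degree vertices)

Step 3: Apply Euler's theorem:
  - Eulerian circuit exists iff graph is connected and all vertices have even degree
  - Eulerian path exists iff graph is connected and has 0 or 2 odd-degree vertices

Graph is connected with 0 odd-degree vertices.
Both Eulerian circuit and Eulerian path exist.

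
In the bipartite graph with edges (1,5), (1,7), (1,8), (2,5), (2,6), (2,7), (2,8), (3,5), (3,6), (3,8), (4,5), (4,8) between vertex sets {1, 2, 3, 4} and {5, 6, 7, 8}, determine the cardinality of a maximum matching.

Step 1: List the neighbors of each left vertex:
  1: 5, 7, 8
  2: 5, 6, 7, 8
  3: 5, 6, 8
  4: 5, 8

Step 2: Greedily match left vertices, then look for augmenting paths:
  Match 1 -- 7
  Match 2 -- 6
  Match 3 -- 8
  Match 4 -- 5
  No augmenting path remains.

Step 3: Verify this is maximum:
  Matching size 4 = min(|L|, |R|) = min(4, 4), which is an upper bound, so this matching is maximum.

Maximum matching: {(1,7), (2,6), (3,8), (4,5)}
Size: 4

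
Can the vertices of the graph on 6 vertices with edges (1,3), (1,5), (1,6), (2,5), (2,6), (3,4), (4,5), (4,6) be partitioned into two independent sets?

Step 1: Attempt 2-coloring using BFS:
  Start at vertex 1, assign color 0
  Color vertex 3 with color 1 (neighbor of 1)
  Color vertex 5 with color 1 (neighbor of 1)
  Color vertex 6 with color 1 (neighbor of 1)
  Color vertex 4 with color 0 (neighbor of 3)
  Color vertex 2 with color 0 (neighbor of 5)

Step 2: 2-coloring succeeded. No conflicts found.
  Set A (color 0): {1, 2, 4}
  Set B (color 1): {3, 5, 6}

The graph is bipartite with partition {1, 2, 4}, {3, 5, 6}.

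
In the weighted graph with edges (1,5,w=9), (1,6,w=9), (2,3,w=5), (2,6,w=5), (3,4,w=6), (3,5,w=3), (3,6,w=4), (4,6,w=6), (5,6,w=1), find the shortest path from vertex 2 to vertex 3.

Step 1: Build adjacency list with weights:
  1: 5(w=9), 6(w=9)
  2: 3(w=5), 6(w=5)
  3: 2(w=5), 4(w=6), 5(w=3), 6(w=4)
  4: 3(w=6), 6(w=6)
  5: 1(w=9), 3(w=3), 6(w=1)
  6: 1(w=9), 2(w=5), 3(w=4), 4(w=6), 5(w=1)

Step 2: Apply Dijkstra's algorithm from vertex 2:
  Visit vertex 2 (distance=0)
    Update dist[3] = 5
    Update dist[6] = 5
  Visit vertex 3 (distance=5)
    Update dist[4] = 11
    Update dist[5] = 8

Step 3: Shortest path: 2 -> 3
Total weight: 5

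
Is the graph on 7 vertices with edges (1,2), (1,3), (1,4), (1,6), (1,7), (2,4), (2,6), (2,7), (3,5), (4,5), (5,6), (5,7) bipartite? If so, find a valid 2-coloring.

Step 1: Attempt 2-coloring using BFS:
  Start at vertex 1, assign color 0
  Color vertex 2 with color 1 (neighbor of 1)
  Color vertex 3 with color 1 (neighbor of 1)
  Color vertex 4 with color 1 (neighbor of 1)
  Color vertex 6 with color 1 (neighbor of 1)
  Color vertex 7 with color 1 (neighbor of 1)

Step 2: Conflict found! Vertices 2 and 4 are adjacent but have the same color.
This means the graph contains an odd cycle.

The graph is NOT bipartite.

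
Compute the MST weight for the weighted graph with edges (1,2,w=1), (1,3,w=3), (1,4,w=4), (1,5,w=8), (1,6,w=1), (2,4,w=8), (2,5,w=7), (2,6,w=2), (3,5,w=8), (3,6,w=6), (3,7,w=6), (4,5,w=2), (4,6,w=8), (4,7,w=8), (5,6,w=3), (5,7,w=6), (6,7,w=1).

Apply Kruskal's algorithm (sort edges by weight, add if no cycle):

Sorted edges by weight:
  (1,2) w=1
  (1,6) w=1
  (6,7) w=1
  (2,6) w=2
  (4,5) w=2
  (1,3) w=3
  (5,6) w=3
  (1,4) w=4
  (3,7) w=6
  (3,6) w=6
  (5,7) w=6
  (2,5) w=7
  (1,5) w=8
  (2,4) w=8
  (3,5) w=8
  (4,6) w=8
  (4,7) w=8

Add edge (1,2) w=1 -- no cycle. Running total: 1
Add edge (1,6) w=1 -- no cycle. Running total: 2
Add edge (6,7) w=1 -- no cycle. Running total: 3
Skip edge (2,6) w=2 -- would create cycle
Add edge (4,5) w=2 -- no cycle. Running total: 5
Add edge (1,3) w=3 -- no cycle. Running total: 8
Add edge (5,6) w=3 -- no cycle. Running total: 11

MST edges: (1,2,w=1), (1,6,w=1), (6,7,w=1), (4,5,w=2), (1,3,w=3), (5,6,w=3)
Total MST weight: 1 + 1 + 1 + 2 + 3 + 3 = 11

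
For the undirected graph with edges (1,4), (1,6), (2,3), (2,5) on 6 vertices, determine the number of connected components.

Step 1: Build adjacency list from edges:
  1: 4, 6
  2: 3, 5
  3: 2
  4: 1
  5: 2
  6: 1

Step 2: Run BFS/DFS from vertex 1:
  Visited: {1, 4, 6}
  Reached 3 of 6 vertices

Step 3: Only 3 of 6 vertices reached. Graph is disconnected.
Connected components: {1, 4, 6}, {2, 3, 5}
Number of connected components: 2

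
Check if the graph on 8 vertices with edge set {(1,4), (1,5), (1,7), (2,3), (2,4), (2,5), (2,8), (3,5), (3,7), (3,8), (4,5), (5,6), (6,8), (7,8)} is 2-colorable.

Step 1: Attempt 2-coloring using BFS:
  Start at vertex 1, assign color 0
  Color vertex 4 with color 1 (neighbor of 1)
  Color vertex 5 with color 1 (neighbor of 1)
  Color vertex 7 with color 1 (neighbor of 1)
  Color vertex 2 with color 0 (neighbor of 4)

Step 2: Conflict found! Vertices 4 and 5 are adjacent but have the same color.
This means the graph contains an odd cycle.

The graph is NOT bipartite.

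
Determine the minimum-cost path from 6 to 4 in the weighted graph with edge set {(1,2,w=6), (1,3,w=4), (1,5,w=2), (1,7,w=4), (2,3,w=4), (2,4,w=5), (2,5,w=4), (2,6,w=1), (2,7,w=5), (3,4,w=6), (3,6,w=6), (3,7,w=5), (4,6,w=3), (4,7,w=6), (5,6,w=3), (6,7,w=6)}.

Step 1: Build adjacency list with weights:
  1: 2(w=6), 3(w=4), 5(w=2), 7(w=4)
  2: 1(w=6), 3(w=4), 4(w=5), 5(w=4), 6(w=1), 7(w=5)
  3: 1(w=4), 2(w=4), 4(w=6), 6(w=6), 7(w=5)
  4: 2(w=5), 3(w=6), 6(w=3), 7(w=6)
  5: 1(w=2), 2(w=4), 6(w=3)
  6: 2(w=1), 3(w=6), 4(w=3), 5(w=3), 7(w=6)
  7: 1(w=4), 2(w=5), 3(w=5), 4(w=6), 6(w=6)

Step 2: Apply Dijkstra's algorithm from vertex 6:
  Visit vertex 6 (distance=0)
    Update dist[2] = 1
    Update dist[3] = 6
    Update dist[4] = 3
    Update dist[5] = 3
    Update dist[7] = 6
  Visit vertex 2 (distance=1)
    Update dist[1] = 7
    Update dist[3] = 5
  Visit vertex 4 (distance=3)

Step 3: Shortest path: 6 -> 4
Total weight: 3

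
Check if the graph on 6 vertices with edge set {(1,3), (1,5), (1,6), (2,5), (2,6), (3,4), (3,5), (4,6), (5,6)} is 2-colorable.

Step 1: Attempt 2-coloring using BFS:
  Start at vertex 1, assign color 0
  Color vertex 3 with color 1 (neighbor of 1)
  Color vertex 5 with color 1 (neighbor of 1)
  Color vertex 6 with color 1 (neighbor of 1)
  Color vertex 4 with color 0 (neighbor of 3)

Step 2: Conflict found! Vertices 3 and 5 are adjacent but have the same color.
This means the graph contains an odd cycle.

The graph is NOT bipartite.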